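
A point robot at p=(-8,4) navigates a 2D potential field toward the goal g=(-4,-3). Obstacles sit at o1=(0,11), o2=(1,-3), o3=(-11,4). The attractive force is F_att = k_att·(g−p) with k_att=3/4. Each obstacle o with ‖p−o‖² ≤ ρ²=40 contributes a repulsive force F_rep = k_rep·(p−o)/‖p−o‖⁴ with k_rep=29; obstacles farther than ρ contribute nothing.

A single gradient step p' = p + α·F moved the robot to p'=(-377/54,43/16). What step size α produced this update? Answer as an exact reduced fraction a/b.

α = 1/4

F_att = 3/4·(g−p) = 3/4·(4,-7) = (3.0000,-5.2500)
o1: d²=113 > ρ²=40 → inactive
o2: d²=130 > ρ²=40 → inactive
o3: d²=9 ≤ ρ²=40; F_rep = 29·(3,0)/9² = (1.0741,0.0000)
F = F_att + ΣF_rep = (4.0741,-5.2500)
Δp = p'−p = (1.0185,-1.3125); α = Δx/Fx = (55/54) / (110/27) = 1/4
check: Δy/Fy = (-21/16) / (-21/4) = 1/4 ✓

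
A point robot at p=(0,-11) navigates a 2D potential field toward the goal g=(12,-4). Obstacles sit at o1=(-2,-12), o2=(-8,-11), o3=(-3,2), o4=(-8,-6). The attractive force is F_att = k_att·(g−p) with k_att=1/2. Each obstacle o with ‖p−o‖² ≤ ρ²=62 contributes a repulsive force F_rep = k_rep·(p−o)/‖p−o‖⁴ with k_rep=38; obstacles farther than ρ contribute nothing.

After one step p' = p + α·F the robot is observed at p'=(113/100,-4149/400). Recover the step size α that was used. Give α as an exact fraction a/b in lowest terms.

F_att = 1/2·(g−p) = 1/2·(12,7) = (6.0000,3.5000)
o1: d²=5 ≤ ρ²=62; F_rep = 38·(2,1)/5² = (3.0400,1.5200)
o2: d²=64 > ρ²=62 → inactive
o3: d²=178 > ρ²=62 → inactive
o4: d²=89 > ρ²=62 → inactive
F = F_att + ΣF_rep = (9.0400,5.0200)
Δp = p'−p = (1.1300,0.6275); α = Δx/Fx = (113/100) / (226/25) = 1/8
check: Δy/Fy = (251/400) / (251/50) = 1/8 ✓

α = 1/8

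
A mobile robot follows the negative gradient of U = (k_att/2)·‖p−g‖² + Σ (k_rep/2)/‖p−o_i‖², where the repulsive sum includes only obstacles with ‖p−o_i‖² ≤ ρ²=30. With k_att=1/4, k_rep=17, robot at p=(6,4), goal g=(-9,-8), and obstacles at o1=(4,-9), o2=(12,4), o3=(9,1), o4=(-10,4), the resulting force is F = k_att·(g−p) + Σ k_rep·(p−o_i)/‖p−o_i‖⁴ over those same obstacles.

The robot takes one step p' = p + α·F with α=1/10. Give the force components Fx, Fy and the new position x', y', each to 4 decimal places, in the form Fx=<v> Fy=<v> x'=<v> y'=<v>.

F_att = 1/4·(g−p) = 1/4·(-15,-12) = (-3.7500,-3.0000)
o1: d²=173 > ρ²=30 → inactive
o2: d²=36 > ρ²=30 → inactive
o3: d²=18 ≤ ρ²=30; F_rep = 17·(-3,3)/18² = (-0.1574,0.1574)
o4: d²=256 > ρ²=30 → inactive
F = F_att + ΣF_rep = (-3.9074,-2.8426)
p' = p + 1/10·F = (5.6093,3.7157)

Fx=-3.9074 Fy=-2.8426 x'=5.6093 y'=3.7157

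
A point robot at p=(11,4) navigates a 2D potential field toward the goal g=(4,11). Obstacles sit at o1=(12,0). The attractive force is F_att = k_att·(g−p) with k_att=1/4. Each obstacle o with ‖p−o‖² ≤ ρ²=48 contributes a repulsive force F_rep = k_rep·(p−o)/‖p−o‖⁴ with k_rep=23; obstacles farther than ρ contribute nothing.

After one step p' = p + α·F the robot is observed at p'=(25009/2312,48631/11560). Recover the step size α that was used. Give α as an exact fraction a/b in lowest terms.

F_att = 1/4·(g−p) = 1/4·(-7,7) = (-1.7500,1.7500)
o1: d²=17 ≤ ρ²=48; F_rep = 23·(-1,4)/17² = (-0.0796,0.3183)
F = F_att + ΣF_rep = (-1.8296,2.0683)
Δp = p'−p = (-0.1830,0.2068); α = Δx/Fx = (-423/2312) / (-2115/1156) = 1/10
check: Δy/Fy = (2391/11560) / (2391/1156) = 1/10 ✓

α = 1/10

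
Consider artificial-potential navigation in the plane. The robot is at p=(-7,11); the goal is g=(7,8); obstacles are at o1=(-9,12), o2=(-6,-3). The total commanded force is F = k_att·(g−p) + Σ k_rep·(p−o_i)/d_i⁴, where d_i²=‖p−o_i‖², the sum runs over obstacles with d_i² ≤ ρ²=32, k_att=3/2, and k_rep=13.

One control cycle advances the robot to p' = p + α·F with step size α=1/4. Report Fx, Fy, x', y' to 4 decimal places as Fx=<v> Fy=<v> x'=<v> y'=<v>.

Fx=22.0400 Fy=-5.0200 x'=-1.4900 y'=9.7450

F_att = 3/2·(g−p) = 3/2·(14,-3) = (21.0000,-4.5000)
o1: d²=5 ≤ ρ²=32; F_rep = 13·(2,-1)/5² = (1.0400,-0.5200)
o2: d²=197 > ρ²=32 → inactive
F = F_att + ΣF_rep = (22.0400,-5.0200)
p' = p + 1/4·F = (-1.4900,9.7450)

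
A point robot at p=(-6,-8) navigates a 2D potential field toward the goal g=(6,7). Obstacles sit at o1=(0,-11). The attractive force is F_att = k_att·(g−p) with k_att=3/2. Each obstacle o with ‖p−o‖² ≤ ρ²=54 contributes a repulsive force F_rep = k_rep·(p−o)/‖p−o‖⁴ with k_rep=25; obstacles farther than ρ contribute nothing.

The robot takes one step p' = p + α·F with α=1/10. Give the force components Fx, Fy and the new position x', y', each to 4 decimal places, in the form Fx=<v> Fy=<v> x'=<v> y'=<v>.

F_att = 3/2·(g−p) = 3/2·(12,15) = (18.0000,22.5000)
o1: d²=45 ≤ ρ²=54; F_rep = 25·(-6,3)/45² = (-0.0741,0.0370)
F = F_att + ΣF_rep = (17.9259,22.5370)
p' = p + 1/10·F = (-4.2074,-5.7463)

Fx=17.9259 Fy=22.5370 x'=-4.2074 y'=-5.7463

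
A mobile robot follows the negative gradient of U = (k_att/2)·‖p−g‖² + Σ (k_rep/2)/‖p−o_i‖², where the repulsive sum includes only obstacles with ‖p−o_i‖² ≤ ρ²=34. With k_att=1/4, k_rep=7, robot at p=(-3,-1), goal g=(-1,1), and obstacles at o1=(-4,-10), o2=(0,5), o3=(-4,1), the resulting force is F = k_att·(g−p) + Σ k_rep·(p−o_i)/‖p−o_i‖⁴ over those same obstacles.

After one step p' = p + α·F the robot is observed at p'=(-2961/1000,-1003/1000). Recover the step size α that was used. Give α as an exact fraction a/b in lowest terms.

F_att = 1/4·(g−p) = 1/4·(2,2) = (0.5000,0.5000)
o1: d²=82 > ρ²=34 → inactive
o2: d²=45 > ρ²=34 → inactive
o3: d²=5 ≤ ρ²=34; F_rep = 7·(1,-2)/5² = (0.2800,-0.5600)
F = F_att + ΣF_rep = (0.7800,-0.0600)
Δp = p'−p = (0.0390,-0.0030); α = Δx/Fx = (39/1000) / (39/50) = 1/20
check: Δy/Fy = (-3/1000) / (-3/50) = 1/20 ✓

α = 1/20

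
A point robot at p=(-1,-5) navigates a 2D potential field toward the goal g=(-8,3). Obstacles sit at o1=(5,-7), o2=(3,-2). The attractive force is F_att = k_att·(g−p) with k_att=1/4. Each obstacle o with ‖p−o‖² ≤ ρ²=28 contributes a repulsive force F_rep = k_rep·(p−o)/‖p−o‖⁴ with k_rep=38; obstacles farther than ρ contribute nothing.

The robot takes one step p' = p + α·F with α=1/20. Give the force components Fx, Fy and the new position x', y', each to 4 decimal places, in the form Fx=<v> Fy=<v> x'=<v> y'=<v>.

F_att = 1/4·(g−p) = 1/4·(-7,8) = (-1.7500,2.0000)
o1: d²=40 > ρ²=28 → inactive
o2: d²=25 ≤ ρ²=28; F_rep = 38·(-4,-3)/25² = (-0.2432,-0.1824)
F = F_att + ΣF_rep = (-1.9932,1.8176)
p' = p + 1/20·F = (-1.0997,-4.9091)

Fx=-1.9932 Fy=1.8176 x'=-1.0997 y'=-4.9091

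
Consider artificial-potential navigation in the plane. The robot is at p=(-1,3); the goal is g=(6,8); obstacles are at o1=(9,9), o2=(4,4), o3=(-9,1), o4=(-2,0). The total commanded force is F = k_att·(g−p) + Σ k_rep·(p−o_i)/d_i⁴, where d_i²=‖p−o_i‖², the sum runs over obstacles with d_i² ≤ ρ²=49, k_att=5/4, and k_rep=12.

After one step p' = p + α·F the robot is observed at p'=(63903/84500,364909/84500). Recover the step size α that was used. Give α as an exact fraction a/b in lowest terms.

α = 1/5

F_att = 5/4·(g−p) = 5/4·(7,5) = (8.7500,6.2500)
o1: d²=136 > ρ²=49 → inactive
o2: d²=26 ≤ ρ²=49; F_rep = 12·(-5,-1)/26² = (-0.0888,-0.0178)
o3: d²=68 > ρ²=49 → inactive
o4: d²=10 ≤ ρ²=49; F_rep = 12·(1,3)/10² = (0.1200,0.3600)
F = F_att + ΣF_rep = (8.7812,6.5922)
Δp = p'−p = (1.7562,1.3184); α = Δx/Fx = (148403/84500) / (148403/16900) = 1/5
check: Δy/Fy = (111409/84500) / (111409/16900) = 1/5 ✓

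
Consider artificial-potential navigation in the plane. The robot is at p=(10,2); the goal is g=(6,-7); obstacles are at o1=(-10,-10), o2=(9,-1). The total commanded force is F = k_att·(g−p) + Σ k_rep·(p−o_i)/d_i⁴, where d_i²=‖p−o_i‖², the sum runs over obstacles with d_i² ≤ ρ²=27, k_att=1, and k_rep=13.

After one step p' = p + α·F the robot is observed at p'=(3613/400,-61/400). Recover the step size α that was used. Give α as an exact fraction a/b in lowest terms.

F_att = 1·(g−p) = 1·(-4,-9) = (-4.0000,-9.0000)
o1: d²=544 > ρ²=27 → inactive
o2: d²=10 ≤ ρ²=27; F_rep = 13·(1,3)/10² = (0.1300,0.3900)
F = F_att + ΣF_rep = (-3.8700,-8.6100)
Δp = p'−p = (-0.9675,-2.1525); α = Δx/Fx = (-387/400) / (-387/100) = 1/4
check: Δy/Fy = (-861/400) / (-861/100) = 1/4 ✓

α = 1/4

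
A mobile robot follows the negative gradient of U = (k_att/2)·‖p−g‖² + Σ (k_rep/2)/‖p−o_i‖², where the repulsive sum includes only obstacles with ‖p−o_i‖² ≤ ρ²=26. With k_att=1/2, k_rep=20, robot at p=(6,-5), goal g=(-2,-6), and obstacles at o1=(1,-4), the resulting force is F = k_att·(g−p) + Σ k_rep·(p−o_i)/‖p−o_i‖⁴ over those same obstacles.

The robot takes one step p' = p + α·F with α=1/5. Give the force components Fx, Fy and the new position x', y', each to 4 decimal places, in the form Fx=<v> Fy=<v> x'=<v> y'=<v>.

F_att = 1/2·(g−p) = 1/2·(-8,-1) = (-4.0000,-0.5000)
o1: d²=26 ≤ ρ²=26; F_rep = 20·(5,-1)/26² = (0.1479,-0.0296)
F = F_att + ΣF_rep = (-3.8521,-0.5296)
p' = p + 1/5·F = (5.2296,-5.1059)

Fx=-3.8521 Fy=-0.5296 x'=5.2296 y'=-5.1059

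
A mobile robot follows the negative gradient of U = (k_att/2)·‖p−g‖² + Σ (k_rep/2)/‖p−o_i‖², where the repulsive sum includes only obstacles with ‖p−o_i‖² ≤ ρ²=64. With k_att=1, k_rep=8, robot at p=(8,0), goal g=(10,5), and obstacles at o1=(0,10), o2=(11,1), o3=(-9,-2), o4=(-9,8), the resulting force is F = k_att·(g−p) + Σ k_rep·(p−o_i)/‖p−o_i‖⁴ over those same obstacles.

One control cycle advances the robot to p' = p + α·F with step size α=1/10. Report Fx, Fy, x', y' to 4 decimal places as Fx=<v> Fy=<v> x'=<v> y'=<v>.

F_att = 1·(g−p) = 1·(2,5) = (2.0000,5.0000)
o1: d²=164 > ρ²=64 → inactive
o2: d²=10 ≤ ρ²=64; F_rep = 8·(-3,-1)/10² = (-0.2400,-0.0800)
o3: d²=293 > ρ²=64 → inactive
o4: d²=353 > ρ²=64 → inactive
F = F_att + ΣF_rep = (1.7600,4.9200)
p' = p + 1/10·F = (8.1760,0.4920)

Fx=1.7600 Fy=4.9200 x'=8.1760 y'=0.4920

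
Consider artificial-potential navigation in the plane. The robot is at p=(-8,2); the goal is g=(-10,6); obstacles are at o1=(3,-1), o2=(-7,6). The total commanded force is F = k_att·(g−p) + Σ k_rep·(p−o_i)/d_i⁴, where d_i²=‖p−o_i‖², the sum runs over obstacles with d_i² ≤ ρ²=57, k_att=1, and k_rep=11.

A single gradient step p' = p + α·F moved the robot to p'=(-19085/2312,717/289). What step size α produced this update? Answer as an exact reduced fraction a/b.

α = 1/8

F_att = 1·(g−p) = 1·(-2,4) = (-2.0000,4.0000)
o1: d²=130 > ρ²=57 → inactive
o2: d²=17 ≤ ρ²=57; F_rep = 11·(-1,-4)/17² = (-0.0381,-0.1522)
F = F_att + ΣF_rep = (-2.0381,3.8478)
Δp = p'−p = (-0.2548,0.4810); α = Δx/Fx = (-589/2312) / (-589/289) = 1/8
check: Δy/Fy = (139/289) / (1112/289) = 1/8 ✓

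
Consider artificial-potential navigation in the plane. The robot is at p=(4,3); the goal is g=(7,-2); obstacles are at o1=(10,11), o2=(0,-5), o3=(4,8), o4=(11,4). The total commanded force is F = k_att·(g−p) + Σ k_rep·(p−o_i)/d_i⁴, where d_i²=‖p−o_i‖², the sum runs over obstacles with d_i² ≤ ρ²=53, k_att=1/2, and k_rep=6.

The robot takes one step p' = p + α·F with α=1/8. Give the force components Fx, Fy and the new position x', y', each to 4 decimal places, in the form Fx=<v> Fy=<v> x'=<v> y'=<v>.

F_att = 1/2·(g−p) = 1/2·(3,-5) = (1.5000,-2.5000)
o1: d²=100 > ρ²=53 → inactive
o2: d²=80 > ρ²=53 → inactive
o3: d²=25 ≤ ρ²=53; F_rep = 6·(0,-5)/25² = (0.0000,-0.0480)
o4: d²=50 ≤ ρ²=53; F_rep = 6·(-7,-1)/50² = (-0.0168,-0.0024)
F = F_att + ΣF_rep = (1.4832,-2.5504)
p' = p + 1/8·F = (4.1854,2.6812)

Fx=1.4832 Fy=-2.5504 x'=4.1854 y'=2.6812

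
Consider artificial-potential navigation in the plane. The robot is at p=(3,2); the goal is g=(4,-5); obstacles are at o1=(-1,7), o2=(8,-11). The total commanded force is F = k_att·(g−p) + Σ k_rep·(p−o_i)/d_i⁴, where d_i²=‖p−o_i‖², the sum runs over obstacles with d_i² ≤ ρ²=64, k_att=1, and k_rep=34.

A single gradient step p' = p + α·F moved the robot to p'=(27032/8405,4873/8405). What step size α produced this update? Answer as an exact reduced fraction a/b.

α = 1/5

F_att = 1·(g−p) = 1·(1,-7) = (1.0000,-7.0000)
o1: d²=41 ≤ ρ²=64; F_rep = 34·(4,-5)/41² = (0.0809,-0.1011)
o2: d²=194 > ρ²=64 → inactive
F = F_att + ΣF_rep = (1.0809,-7.1011)
Δp = p'−p = (0.2162,-1.4202); α = Δx/Fx = (1817/8405) / (1817/1681) = 1/5
check: Δy/Fy = (-11937/8405) / (-11937/1681) = 1/5 ✓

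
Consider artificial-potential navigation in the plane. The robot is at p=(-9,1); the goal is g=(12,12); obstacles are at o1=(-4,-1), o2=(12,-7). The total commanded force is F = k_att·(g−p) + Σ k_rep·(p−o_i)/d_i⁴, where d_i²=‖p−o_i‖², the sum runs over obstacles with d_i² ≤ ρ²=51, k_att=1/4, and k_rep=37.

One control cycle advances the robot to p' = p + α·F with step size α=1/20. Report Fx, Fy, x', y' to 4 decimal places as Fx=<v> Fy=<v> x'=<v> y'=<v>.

Fx=5.0300 Fy=2.8380 x'=-8.7485 y'=1.1419

F_att = 1/4·(g−p) = 1/4·(21,11) = (5.2500,2.7500)
o1: d²=29 ≤ ρ²=51; F_rep = 37·(-5,2)/29² = (-0.2200,0.0880)
o2: d²=505 > ρ²=51 → inactive
F = F_att + ΣF_rep = (5.0300,2.8380)
p' = p + 1/20·F = (-8.7485,1.1419)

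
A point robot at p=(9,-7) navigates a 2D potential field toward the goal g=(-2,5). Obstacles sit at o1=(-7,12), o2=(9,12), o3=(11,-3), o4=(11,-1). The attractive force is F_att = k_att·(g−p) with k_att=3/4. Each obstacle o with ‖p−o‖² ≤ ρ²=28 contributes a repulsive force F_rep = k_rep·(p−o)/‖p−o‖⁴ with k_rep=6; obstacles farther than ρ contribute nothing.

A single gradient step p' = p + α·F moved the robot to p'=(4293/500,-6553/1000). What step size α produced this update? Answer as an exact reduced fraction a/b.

F_att = 3/4·(g−p) = 3/4·(-11,12) = (-8.2500,9.0000)
o1: d²=617 > ρ²=28 → inactive
o2: d²=361 > ρ²=28 → inactive
o3: d²=20 ≤ ρ²=28; F_rep = 6·(-2,-4)/20² = (-0.0300,-0.0600)
o4: d²=40 > ρ²=28 → inactive
F = F_att + ΣF_rep = (-8.2800,8.9400)
Δp = p'−p = (-0.4140,0.4470); α = Δx/Fx = (-207/500) / (-207/25) = 1/20
check: Δy/Fy = (447/1000) / (447/50) = 1/20 ✓

α = 1/20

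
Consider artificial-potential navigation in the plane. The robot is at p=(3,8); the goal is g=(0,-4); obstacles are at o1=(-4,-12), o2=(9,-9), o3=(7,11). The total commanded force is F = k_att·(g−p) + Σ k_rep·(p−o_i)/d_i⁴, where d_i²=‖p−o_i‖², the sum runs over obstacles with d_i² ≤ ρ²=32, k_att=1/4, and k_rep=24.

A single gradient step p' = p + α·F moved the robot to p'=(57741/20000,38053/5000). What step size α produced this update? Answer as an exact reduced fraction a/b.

F_att = 1/4·(g−p) = 1/4·(-3,-12) = (-0.7500,-3.0000)
o1: d²=449 > ρ²=32 → inactive
o2: d²=325 > ρ²=32 → inactive
o3: d²=25 ≤ ρ²=32; F_rep = 24·(-4,-3)/25² = (-0.1536,-0.1152)
F = F_att + ΣF_rep = (-0.9036,-3.1152)
Δp = p'−p = (-0.1129,-0.3894); α = Δx/Fx = (-2259/20000) / (-2259/2500) = 1/8
check: Δy/Fy = (-1947/5000) / (-1947/625) = 1/8 ✓

α = 1/8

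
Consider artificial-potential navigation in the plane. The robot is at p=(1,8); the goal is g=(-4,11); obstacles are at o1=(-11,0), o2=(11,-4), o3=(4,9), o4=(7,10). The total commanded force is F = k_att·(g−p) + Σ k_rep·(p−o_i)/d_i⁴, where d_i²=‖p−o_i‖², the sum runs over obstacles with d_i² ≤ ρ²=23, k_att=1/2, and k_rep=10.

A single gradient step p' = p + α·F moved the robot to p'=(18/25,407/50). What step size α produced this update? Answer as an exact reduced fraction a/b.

α = 1/10

F_att = 1/2·(g−p) = 1/2·(-5,3) = (-2.5000,1.5000)
o1: d²=208 > ρ²=23 → inactive
o2: d²=244 > ρ²=23 → inactive
o3: d²=10 ≤ ρ²=23; F_rep = 10·(-3,-1)/10² = (-0.3000,-0.1000)
o4: d²=40 > ρ²=23 → inactive
F = F_att + ΣF_rep = (-2.8000,1.4000)
Δp = p'−p = (-0.2800,0.1400); α = Δx/Fx = (-7/25) / (-14/5) = 1/10
check: Δy/Fy = (7/50) / (7/5) = 1/10 ✓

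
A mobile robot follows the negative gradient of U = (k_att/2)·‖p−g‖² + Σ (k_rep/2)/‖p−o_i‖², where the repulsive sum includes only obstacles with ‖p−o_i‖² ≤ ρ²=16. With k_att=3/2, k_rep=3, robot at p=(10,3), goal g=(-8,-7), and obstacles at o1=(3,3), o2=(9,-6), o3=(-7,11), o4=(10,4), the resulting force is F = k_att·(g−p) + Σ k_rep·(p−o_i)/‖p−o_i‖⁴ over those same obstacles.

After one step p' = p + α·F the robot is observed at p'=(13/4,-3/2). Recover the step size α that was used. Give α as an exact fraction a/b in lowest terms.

α = 1/4

F_att = 3/2·(g−p) = 3/2·(-18,-10) = (-27.0000,-15.0000)
o1: d²=49 > ρ²=16 → inactive
o2: d²=82 > ρ²=16 → inactive
o3: d²=353 > ρ²=16 → inactive
o4: d²=1 ≤ ρ²=16; F_rep = 3·(0,-1)/1² = (0.0000,-3.0000)
F = F_att + ΣF_rep = (-27.0000,-18.0000)
Δp = p'−p = (-6.7500,-4.5000); α = Δx/Fx = (-27/4) / (-27) = 1/4
check: Δy/Fy = (-9/2) / (-18) = 1/4 ✓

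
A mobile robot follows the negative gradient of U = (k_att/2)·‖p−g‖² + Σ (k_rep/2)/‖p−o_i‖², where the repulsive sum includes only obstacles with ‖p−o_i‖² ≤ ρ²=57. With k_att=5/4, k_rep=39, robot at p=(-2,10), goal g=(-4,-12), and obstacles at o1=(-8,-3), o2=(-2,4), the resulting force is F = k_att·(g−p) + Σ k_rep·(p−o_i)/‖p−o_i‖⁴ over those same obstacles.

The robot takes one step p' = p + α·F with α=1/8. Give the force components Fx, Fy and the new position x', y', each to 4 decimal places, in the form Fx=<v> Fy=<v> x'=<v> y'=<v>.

Fx=-2.5000 Fy=-27.3194 x'=-2.3125 y'=6.5851

F_att = 5/4·(g−p) = 5/4·(-2,-22) = (-2.5000,-27.5000)
o1: d²=205 > ρ²=57 → inactive
o2: d²=36 ≤ ρ²=57; F_rep = 39·(0,6)/36² = (0.0000,0.1806)
F = F_att + ΣF_rep = (-2.5000,-27.3194)
p' = p + 1/8·F = (-2.3125,6.5851)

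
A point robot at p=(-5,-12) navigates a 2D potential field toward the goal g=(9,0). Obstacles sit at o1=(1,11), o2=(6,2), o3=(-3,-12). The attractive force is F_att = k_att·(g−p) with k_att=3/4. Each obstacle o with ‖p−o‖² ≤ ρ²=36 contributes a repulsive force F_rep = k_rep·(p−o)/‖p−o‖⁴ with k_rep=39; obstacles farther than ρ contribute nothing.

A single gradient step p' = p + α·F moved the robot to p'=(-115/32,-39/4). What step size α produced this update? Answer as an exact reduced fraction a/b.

F_att = 3/4·(g−p) = 3/4·(14,12) = (10.5000,9.0000)
o1: d²=565 > ρ²=36 → inactive
o2: d²=317 > ρ²=36 → inactive
o3: d²=4 ≤ ρ²=36; F_rep = 39·(-2,0)/4² = (-4.8750,0.0000)
F = F_att + ΣF_rep = (5.6250,9.0000)
Δp = p'−p = (1.4062,2.2500); α = Δx/Fx = (45/32) / (45/8) = 1/4
check: Δy/Fy = (9/4) / (9) = 1/4 ✓

α = 1/4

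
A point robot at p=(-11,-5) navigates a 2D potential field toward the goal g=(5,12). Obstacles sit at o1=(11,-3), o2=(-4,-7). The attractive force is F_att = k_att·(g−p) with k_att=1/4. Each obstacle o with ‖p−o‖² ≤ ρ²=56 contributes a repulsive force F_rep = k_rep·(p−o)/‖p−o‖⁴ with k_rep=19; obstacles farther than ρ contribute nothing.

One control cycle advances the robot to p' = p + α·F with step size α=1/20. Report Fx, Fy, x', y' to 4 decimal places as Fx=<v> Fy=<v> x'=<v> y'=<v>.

F_att = 1/4·(g−p) = 1/4·(16,17) = (4.0000,4.2500)
o1: d²=488 > ρ²=56 → inactive
o2: d²=53 ≤ ρ²=56; F_rep = 19·(-7,2)/53² = (-0.0473,0.0135)
F = F_att + ΣF_rep = (3.9527,4.2635)
p' = p + 1/20·F = (-10.8024,-4.7868)

Fx=3.9527 Fy=4.2635 x'=-10.8024 y'=-4.7868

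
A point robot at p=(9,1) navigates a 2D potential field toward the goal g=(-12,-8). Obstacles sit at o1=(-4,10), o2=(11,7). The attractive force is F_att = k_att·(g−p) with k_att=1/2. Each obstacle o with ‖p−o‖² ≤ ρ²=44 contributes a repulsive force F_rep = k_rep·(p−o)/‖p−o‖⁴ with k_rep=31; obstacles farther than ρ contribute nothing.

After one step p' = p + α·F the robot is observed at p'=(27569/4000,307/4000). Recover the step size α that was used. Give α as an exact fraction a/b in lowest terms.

F_att = 1/2·(g−p) = 1/2·(-21,-9) = (-10.5000,-4.5000)
o1: d²=250 > ρ²=44 → inactive
o2: d²=40 ≤ ρ²=44; F_rep = 31·(-2,-6)/40² = (-0.0387,-0.1163)
F = F_att + ΣF_rep = (-10.5388,-4.6162)
Δp = p'−p = (-2.1077,-0.9233); α = Δx/Fx = (-8431/4000) / (-8431/800) = 1/5
check: Δy/Fy = (-3693/4000) / (-3693/800) = 1/5 ✓

α = 1/5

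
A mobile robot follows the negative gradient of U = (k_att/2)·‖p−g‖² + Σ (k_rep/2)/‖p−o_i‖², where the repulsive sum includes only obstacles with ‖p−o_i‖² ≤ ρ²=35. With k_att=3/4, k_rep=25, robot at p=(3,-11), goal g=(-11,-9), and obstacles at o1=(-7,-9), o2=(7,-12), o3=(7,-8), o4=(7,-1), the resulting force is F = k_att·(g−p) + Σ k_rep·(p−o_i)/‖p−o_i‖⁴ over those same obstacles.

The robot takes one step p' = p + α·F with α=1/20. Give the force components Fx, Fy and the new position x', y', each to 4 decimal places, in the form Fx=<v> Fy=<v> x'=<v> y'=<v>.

F_att = 3/4·(g−p) = 3/4·(-14,2) = (-10.5000,1.5000)
o1: d²=104 > ρ²=35 → inactive
o2: d²=17 ≤ ρ²=35; F_rep = 25·(-4,1)/17² = (-0.3460,0.0865)
o3: d²=25 ≤ ρ²=35; F_rep = 25·(-4,-3)/25² = (-0.1600,-0.1200)
o4: d²=116 > ρ²=35 → inactive
F = F_att + ΣF_rep = (-11.0060,1.4665)
p' = p + 1/20·F = (2.4497,-10.9267)

Fx=-11.0060 Fy=1.4665 x'=2.4497 y'=-10.9267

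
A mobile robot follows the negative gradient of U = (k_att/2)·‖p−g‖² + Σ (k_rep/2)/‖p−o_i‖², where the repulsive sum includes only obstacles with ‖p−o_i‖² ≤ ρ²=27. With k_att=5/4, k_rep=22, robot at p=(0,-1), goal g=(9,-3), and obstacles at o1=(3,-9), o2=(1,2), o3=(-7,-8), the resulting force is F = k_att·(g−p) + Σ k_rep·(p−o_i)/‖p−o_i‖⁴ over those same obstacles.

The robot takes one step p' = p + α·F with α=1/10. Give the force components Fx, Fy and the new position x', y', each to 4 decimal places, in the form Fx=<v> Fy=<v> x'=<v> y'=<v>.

Fx=11.0300 Fy=-3.1600 x'=1.1030 y'=-1.3160

F_att = 5/4·(g−p) = 5/4·(9,-2) = (11.2500,-2.5000)
o1: d²=73 > ρ²=27 → inactive
o2: d²=10 ≤ ρ²=27; F_rep = 22·(-1,-3)/10² = (-0.2200,-0.6600)
o3: d²=98 > ρ²=27 → inactive
F = F_att + ΣF_rep = (11.0300,-3.1600)
p' = p + 1/10·F = (1.1030,-1.3160)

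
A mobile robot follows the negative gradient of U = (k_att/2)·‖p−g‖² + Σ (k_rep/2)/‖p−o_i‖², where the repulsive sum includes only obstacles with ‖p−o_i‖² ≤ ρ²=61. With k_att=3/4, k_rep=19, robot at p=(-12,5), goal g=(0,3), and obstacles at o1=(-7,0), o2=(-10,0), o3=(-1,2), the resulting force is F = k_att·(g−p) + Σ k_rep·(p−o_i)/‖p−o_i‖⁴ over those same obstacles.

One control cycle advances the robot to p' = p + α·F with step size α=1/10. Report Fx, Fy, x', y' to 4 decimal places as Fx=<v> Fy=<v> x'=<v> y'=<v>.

F_att = 3/4·(g−p) = 3/4·(12,-2) = (9.0000,-1.5000)
o1: d²=50 ≤ ρ²=61; F_rep = 19·(-5,5)/50² = (-0.0380,0.0380)
o2: d²=29 ≤ ρ²=61; F_rep = 19·(-2,5)/29² = (-0.0452,0.1130)
o3: d²=130 > ρ²=61 → inactive
F = F_att + ΣF_rep = (8.9168,-1.3490)
p' = p + 1/10·F = (-11.1083,4.8651)

Fx=8.9168 Fy=-1.3490 x'=-11.1083 y'=4.8651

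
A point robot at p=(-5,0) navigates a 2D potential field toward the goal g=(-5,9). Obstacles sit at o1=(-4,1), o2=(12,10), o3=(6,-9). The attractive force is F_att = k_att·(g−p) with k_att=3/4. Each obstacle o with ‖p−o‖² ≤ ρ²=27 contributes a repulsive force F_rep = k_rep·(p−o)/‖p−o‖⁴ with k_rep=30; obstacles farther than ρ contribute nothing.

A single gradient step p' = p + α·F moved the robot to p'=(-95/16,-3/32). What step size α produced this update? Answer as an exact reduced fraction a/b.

F_att = 3/4·(g−p) = 3/4·(0,9) = (0.0000,6.7500)
o1: d²=2 ≤ ρ²=27; F_rep = 30·(-1,-1)/2² = (-7.5000,-7.5000)
o2: d²=389 > ρ²=27 → inactive
o3: d²=202 > ρ²=27 → inactive
F = F_att + ΣF_rep = (-7.5000,-0.7500)
Δp = p'−p = (-0.9375,-0.0938); α = Δx/Fx = (-15/16) / (-15/2) = 1/8
check: Δy/Fy = (-3/32) / (-3/4) = 1/8 ✓

α = 1/8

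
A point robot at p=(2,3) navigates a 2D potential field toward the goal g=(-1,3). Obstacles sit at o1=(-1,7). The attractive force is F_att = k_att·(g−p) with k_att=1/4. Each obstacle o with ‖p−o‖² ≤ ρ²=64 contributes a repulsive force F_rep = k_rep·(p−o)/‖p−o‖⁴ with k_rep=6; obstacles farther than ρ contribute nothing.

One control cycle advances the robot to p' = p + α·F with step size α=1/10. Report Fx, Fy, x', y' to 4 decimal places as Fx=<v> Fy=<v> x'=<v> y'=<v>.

F_att = 1/4·(g−p) = 1/4·(-3,0) = (-0.7500,0.0000)
o1: d²=25 ≤ ρ²=64; F_rep = 6·(3,-4)/25² = (0.0288,-0.0384)
F = F_att + ΣF_rep = (-0.7212,-0.0384)
p' = p + 1/10·F = (1.9279,2.9962)

Fx=-0.7212 Fy=-0.0384 x'=1.9279 y'=2.9962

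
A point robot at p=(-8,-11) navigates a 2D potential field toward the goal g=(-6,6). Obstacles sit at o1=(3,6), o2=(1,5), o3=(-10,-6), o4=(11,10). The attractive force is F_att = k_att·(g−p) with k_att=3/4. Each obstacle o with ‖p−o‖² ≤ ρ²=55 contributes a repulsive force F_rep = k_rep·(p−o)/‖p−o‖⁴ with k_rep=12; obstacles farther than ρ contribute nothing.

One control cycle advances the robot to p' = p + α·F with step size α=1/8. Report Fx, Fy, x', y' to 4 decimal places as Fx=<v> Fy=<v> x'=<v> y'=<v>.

Fx=1.5285 Fy=12.6787 x'=-7.8089 y'=-9.4152

F_att = 3/4·(g−p) = 3/4·(2,17) = (1.5000,12.7500)
o1: d²=410 > ρ²=55 → inactive
o2: d²=337 > ρ²=55 → inactive
o3: d²=29 ≤ ρ²=55; F_rep = 12·(2,-5)/29² = (0.0285,-0.0713)
o4: d²=802 > ρ²=55 → inactive
F = F_att + ΣF_rep = (1.5285,12.6787)
p' = p + 1/8·F = (-7.8089,-9.4152)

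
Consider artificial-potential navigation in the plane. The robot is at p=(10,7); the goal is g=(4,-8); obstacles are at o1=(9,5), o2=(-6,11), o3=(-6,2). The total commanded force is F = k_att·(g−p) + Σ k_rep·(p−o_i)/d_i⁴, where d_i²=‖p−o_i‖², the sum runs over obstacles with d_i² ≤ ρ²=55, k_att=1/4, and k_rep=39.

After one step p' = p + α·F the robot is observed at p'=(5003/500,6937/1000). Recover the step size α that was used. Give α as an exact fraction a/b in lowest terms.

α = 1/10

F_att = 1/4·(g−p) = 1/4·(-6,-15) = (-1.5000,-3.7500)
o1: d²=5 ≤ ρ²=55; F_rep = 39·(1,2)/5² = (1.5600,3.1200)
o2: d²=272 > ρ²=55 → inactive
o3: d²=281 > ρ²=55 → inactive
F = F_att + ΣF_rep = (0.0600,-0.6300)
Δp = p'−p = (0.0060,-0.0630); α = Δx/Fx = (3/500) / (3/50) = 1/10
check: Δy/Fy = (-63/1000) / (-63/100) = 1/10 ✓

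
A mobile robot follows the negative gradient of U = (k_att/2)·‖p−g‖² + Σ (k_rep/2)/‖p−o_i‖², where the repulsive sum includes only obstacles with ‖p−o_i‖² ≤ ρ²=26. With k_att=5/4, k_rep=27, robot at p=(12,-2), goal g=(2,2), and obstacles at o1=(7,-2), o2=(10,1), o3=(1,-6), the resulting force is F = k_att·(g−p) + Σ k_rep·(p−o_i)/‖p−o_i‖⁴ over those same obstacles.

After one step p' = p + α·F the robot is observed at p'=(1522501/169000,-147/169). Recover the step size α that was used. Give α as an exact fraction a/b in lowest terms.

F_att = 5/4·(g−p) = 5/4·(-10,4) = (-12.5000,5.0000)
o1: d²=25 ≤ ρ²=26; F_rep = 27·(5,0)/25² = (0.2160,0.0000)
o2: d²=13 ≤ ρ²=26; F_rep = 27·(2,-3)/13² = (0.3195,-0.4793)
o3: d²=137 > ρ²=26 → inactive
F = F_att + ΣF_rep = (-11.9645,4.5207)
Δp = p'−p = (-2.9911,1.1302); α = Δx/Fx = (-505499/169000) / (-505499/42250) = 1/4
check: Δy/Fy = (191/169) / (764/169) = 1/4 ✓

α = 1/4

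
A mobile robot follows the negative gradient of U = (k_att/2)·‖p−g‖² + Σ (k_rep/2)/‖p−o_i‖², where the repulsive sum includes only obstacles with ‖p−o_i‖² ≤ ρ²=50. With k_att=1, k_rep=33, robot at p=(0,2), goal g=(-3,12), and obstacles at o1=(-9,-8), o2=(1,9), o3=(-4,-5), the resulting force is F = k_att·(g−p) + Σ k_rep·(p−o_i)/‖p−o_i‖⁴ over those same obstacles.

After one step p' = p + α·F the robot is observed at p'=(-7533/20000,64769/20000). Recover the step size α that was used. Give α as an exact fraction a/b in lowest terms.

F_att = 1·(g−p) = 1·(-3,10) = (-3.0000,10.0000)
o1: d²=181 > ρ²=50 → inactive
o2: d²=50 ≤ ρ²=50; F_rep = 33·(-1,-7)/50² = (-0.0132,-0.0924)
o3: d²=65 > ρ²=50 → inactive
F = F_att + ΣF_rep = (-3.0132,9.9076)
Δp = p'−p = (-0.3766,1.2385); α = Δx/Fx = (-7533/20000) / (-7533/2500) = 1/8
check: Δy/Fy = (24769/20000) / (24769/2500) = 1/8 ✓

α = 1/8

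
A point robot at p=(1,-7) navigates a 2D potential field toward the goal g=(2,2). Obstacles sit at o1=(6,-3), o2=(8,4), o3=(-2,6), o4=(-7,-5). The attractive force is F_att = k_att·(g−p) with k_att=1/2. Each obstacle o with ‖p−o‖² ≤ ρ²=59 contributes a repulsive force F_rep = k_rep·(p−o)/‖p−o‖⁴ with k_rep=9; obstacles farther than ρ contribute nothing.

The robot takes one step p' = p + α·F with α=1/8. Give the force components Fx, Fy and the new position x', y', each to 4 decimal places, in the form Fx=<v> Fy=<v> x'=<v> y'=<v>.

Fx=0.4732 Fy=4.4786 x'=1.0592 y'=-6.4402

F_att = 1/2·(g−p) = 1/2·(1,9) = (0.5000,4.5000)
o1: d²=41 ≤ ρ²=59; F_rep = 9·(-5,-4)/41² = (-0.0268,-0.0214)
o2: d²=170 > ρ²=59 → inactive
o3: d²=178 > ρ²=59 → inactive
o4: d²=68 > ρ²=59 → inactive
F = F_att + ΣF_rep = (0.4732,4.4786)
p' = p + 1/8·F = (1.0592,-6.4402)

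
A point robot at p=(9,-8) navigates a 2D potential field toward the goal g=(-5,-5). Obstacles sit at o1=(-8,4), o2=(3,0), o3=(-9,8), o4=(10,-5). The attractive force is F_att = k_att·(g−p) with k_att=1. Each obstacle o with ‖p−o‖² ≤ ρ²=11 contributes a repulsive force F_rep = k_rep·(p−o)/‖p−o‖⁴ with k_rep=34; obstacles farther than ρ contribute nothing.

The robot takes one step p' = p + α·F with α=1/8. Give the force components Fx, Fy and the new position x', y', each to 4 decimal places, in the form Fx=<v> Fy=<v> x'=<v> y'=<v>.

F_att = 1·(g−p) = 1·(-14,3) = (-14.0000,3.0000)
o1: d²=433 > ρ²=11 → inactive
o2: d²=100 > ρ²=11 → inactive
o3: d²=580 > ρ²=11 → inactive
o4: d²=10 ≤ ρ²=11; F_rep = 34·(-1,-3)/10² = (-0.3400,-1.0200)
F = F_att + ΣF_rep = (-14.3400,1.9800)
p' = p + 1/8·F = (7.2075,-7.7525)

Fx=-14.3400 Fy=1.9800 x'=7.2075 y'=-7.7525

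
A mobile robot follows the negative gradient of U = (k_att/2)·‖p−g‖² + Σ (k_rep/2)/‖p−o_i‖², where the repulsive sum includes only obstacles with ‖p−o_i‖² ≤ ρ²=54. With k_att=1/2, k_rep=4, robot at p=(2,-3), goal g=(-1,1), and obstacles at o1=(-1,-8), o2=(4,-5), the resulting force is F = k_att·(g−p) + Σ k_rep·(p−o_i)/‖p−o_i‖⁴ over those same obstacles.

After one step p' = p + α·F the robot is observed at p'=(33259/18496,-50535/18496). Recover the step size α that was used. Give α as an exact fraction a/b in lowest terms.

F_att = 1/2·(g−p) = 1/2·(-3,4) = (-1.5000,2.0000)
o1: d²=34 ≤ ρ²=54; F_rep = 4·(3,5)/34² = (0.0104,0.0173)
o2: d²=8 ≤ ρ²=54; F_rep = 4·(-2,2)/8² = (-0.1250,0.1250)
F = F_att + ΣF_rep = (-1.6146,2.1423)
Δp = p'−p = (-0.2018,0.2678); α = Δx/Fx = (-3733/18496) / (-3733/2312) = 1/8
check: Δy/Fy = (4953/18496) / (4953/2312) = 1/8 ✓

α = 1/8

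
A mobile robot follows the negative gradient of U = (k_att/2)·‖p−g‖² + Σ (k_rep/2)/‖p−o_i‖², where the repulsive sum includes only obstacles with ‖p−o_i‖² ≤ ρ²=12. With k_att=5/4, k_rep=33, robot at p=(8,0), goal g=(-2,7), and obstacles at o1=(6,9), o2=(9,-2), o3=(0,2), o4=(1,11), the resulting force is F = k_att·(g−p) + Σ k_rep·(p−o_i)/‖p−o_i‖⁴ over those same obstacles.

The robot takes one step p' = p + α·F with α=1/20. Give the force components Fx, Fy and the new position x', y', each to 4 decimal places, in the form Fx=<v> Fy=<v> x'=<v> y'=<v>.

F_att = 5/4·(g−p) = 5/4·(-10,7) = (-12.5000,8.7500)
o1: d²=85 > ρ²=12 → inactive
o2: d²=5 ≤ ρ²=12; F_rep = 33·(-1,2)/5² = (-1.3200,2.6400)
o3: d²=68 > ρ²=12 → inactive
o4: d²=170 > ρ²=12 → inactive
F = F_att + ΣF_rep = (-13.8200,11.3900)
p' = p + 1/20·F = (7.3090,0.5695)

Fx=-13.8200 Fy=11.3900 x'=7.3090 y'=0.5695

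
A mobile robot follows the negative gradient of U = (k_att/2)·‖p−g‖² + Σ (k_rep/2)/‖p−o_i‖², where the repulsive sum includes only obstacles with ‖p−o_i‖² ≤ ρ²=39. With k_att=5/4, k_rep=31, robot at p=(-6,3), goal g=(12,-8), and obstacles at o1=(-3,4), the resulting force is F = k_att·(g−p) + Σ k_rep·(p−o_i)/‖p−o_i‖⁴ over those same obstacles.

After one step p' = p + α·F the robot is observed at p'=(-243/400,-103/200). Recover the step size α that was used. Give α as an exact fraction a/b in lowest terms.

F_att = 5/4·(g−p) = 5/4·(18,-11) = (22.5000,-13.7500)
o1: d²=10 ≤ ρ²=39; F_rep = 31·(-3,-1)/10² = (-0.9300,-0.3100)
F = F_att + ΣF_rep = (21.5700,-14.0600)
Δp = p'−p = (5.3925,-3.5150); α = Δx/Fx = (2157/400) / (2157/100) = 1/4
check: Δy/Fy = (-703/200) / (-703/50) = 1/4 ✓

α = 1/4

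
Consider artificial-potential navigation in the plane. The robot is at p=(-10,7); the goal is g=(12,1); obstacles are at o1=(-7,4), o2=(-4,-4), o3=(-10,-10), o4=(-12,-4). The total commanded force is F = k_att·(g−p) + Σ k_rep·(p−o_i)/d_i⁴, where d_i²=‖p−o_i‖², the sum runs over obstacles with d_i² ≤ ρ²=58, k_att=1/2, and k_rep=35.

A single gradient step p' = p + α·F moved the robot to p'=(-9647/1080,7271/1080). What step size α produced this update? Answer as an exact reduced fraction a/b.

α = 1/10

F_att = 1/2·(g−p) = 1/2·(22,-6) = (11.0000,-3.0000)
o1: d²=18 ≤ ρ²=58; F_rep = 35·(-3,3)/18² = (-0.3241,0.3241)
o2: d²=157 > ρ²=58 → inactive
o3: d²=289 > ρ²=58 → inactive
o4: d²=125 > ρ²=58 → inactive
F = F_att + ΣF_rep = (10.6759,-2.6759)
Δp = p'−p = (1.0676,-0.2676); α = Δx/Fx = (1153/1080) / (1153/108) = 1/10
check: Δy/Fy = (-289/1080) / (-289/108) = 1/10 ✓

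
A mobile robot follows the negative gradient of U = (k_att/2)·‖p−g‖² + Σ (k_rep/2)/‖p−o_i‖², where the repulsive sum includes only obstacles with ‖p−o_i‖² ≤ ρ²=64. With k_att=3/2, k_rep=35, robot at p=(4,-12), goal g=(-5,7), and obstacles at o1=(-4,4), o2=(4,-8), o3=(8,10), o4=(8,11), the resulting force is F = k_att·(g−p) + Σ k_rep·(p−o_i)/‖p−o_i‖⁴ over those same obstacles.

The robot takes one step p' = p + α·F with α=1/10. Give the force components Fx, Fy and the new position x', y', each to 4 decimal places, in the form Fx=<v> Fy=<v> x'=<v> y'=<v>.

F_att = 3/2·(g−p) = 3/2·(-9,19) = (-13.5000,28.5000)
o1: d²=320 > ρ²=64 → inactive
o2: d²=16 ≤ ρ²=64; F_rep = 35·(0,-4)/16² = (0.0000,-0.5469)
o3: d²=500 > ρ²=64 → inactive
o4: d²=545 > ρ²=64 → inactive
F = F_att + ΣF_rep = (-13.5000,27.9531)
p' = p + 1/10·F = (2.6500,-9.2047)

Fx=-13.5000 Fy=27.9531 x'=2.6500 y'=-9.2047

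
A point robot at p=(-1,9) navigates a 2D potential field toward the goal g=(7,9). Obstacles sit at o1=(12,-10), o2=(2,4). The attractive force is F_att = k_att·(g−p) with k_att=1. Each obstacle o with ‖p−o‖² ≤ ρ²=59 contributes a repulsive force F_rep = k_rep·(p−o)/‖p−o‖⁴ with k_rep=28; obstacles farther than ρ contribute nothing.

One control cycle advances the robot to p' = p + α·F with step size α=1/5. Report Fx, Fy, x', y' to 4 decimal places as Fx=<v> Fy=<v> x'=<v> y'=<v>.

F_att = 1·(g−p) = 1·(8,0) = (8.0000,0.0000)
o1: d²=530 > ρ²=59 → inactive
o2: d²=34 ≤ ρ²=59; F_rep = 28·(-3,5)/34² = (-0.0727,0.1211)
F = F_att + ΣF_rep = (7.9273,0.1211)
p' = p + 1/5·F = (0.5855,9.0242)

Fx=7.9273 Fy=0.1211 x'=0.5855 y'=9.0242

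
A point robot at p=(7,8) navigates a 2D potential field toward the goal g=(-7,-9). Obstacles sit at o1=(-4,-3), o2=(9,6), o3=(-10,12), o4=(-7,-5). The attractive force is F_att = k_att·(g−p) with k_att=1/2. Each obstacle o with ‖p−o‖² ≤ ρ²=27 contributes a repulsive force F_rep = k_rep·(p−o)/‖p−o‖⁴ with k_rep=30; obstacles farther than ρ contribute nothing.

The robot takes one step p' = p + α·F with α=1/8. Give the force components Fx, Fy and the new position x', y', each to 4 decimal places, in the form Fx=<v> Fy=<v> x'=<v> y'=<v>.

F_att = 1/2·(g−p) = 1/2·(-14,-17) = (-7.0000,-8.5000)
o1: d²=242 > ρ²=27 → inactive
o2: d²=8 ≤ ρ²=27; F_rep = 30·(-2,2)/8² = (-0.9375,0.9375)
o3: d²=305 > ρ²=27 → inactive
o4: d²=365 > ρ²=27 → inactive
F = F_att + ΣF_rep = (-7.9375,-7.5625)
p' = p + 1/8·F = (6.0078,7.0547)

Fx=-7.9375 Fy=-7.5625 x'=6.0078 y'=7.0547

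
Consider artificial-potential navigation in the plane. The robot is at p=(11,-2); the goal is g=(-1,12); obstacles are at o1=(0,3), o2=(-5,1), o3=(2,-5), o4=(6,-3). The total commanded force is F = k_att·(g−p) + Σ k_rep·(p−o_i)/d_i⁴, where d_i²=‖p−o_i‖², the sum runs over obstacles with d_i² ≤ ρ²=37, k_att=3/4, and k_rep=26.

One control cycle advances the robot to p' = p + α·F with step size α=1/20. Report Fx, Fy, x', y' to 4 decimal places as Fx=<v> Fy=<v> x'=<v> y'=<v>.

F_att = 3/4·(g−p) = 3/4·(-12,14) = (-9.0000,10.5000)
o1: d²=146 > ρ²=37 → inactive
o2: d²=265 > ρ²=37 → inactive
o3: d²=90 > ρ²=37 → inactive
o4: d²=26 ≤ ρ²=37; F_rep = 26·(5,1)/26² = (0.1923,0.0385)
F = F_att + ΣF_rep = (-8.8077,10.5385)
p' = p + 1/20·F = (10.5596,-1.4731)

Fx=-8.8077 Fy=10.5385 x'=10.5596 y'=-1.4731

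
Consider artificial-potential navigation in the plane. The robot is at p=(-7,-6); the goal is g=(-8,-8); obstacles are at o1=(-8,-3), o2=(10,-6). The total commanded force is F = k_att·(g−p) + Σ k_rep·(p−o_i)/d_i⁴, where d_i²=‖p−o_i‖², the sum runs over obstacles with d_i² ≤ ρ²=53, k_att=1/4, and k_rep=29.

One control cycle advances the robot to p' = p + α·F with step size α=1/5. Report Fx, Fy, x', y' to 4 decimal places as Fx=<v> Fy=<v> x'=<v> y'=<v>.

Fx=0.0400 Fy=-1.3700 x'=-6.9920 y'=-6.2740

F_att = 1/4·(g−p) = 1/4·(-1,-2) = (-0.2500,-0.5000)
o1: d²=10 ≤ ρ²=53; F_rep = 29·(1,-3)/10² = (0.2900,-0.8700)
o2: d²=289 > ρ²=53 → inactive
F = F_att + ΣF_rep = (0.0400,-1.3700)
p' = p + 1/5·F = (-6.9920,-6.2740)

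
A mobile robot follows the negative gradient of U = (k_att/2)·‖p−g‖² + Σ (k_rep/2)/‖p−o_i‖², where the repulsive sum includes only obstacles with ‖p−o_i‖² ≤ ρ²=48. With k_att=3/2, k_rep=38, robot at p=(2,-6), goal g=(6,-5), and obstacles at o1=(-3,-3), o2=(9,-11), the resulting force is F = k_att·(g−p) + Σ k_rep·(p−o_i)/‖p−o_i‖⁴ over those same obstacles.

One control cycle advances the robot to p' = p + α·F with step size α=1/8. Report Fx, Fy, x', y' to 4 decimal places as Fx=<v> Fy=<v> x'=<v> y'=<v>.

F_att = 3/2·(g−p) = 3/2·(4,1) = (6.0000,1.5000)
o1: d²=34 ≤ ρ²=48; F_rep = 38·(5,-3)/34² = (0.1644,-0.0986)
o2: d²=74 > ρ²=48 → inactive
F = F_att + ΣF_rep = (6.1644,1.4014)
p' = p + 1/8·F = (2.7705,-5.8248)

Fx=6.1644 Fy=1.4014 x'=2.7705 y'=-5.8248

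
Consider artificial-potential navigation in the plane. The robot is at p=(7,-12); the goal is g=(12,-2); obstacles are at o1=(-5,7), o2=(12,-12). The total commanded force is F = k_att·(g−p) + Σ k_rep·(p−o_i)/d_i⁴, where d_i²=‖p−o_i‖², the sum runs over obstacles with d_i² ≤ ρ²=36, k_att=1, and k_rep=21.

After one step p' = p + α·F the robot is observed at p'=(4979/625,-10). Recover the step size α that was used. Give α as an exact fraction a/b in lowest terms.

α = 1/5

F_att = 1·(g−p) = 1·(5,10) = (5.0000,10.0000)
o1: d²=505 > ρ²=36 → inactive
o2: d²=25 ≤ ρ²=36; F_rep = 21·(-5,0)/25² = (-0.1680,0.0000)
F = F_att + ΣF_rep = (4.8320,10.0000)
Δp = p'−p = (0.9664,2.0000); α = Δx/Fx = (604/625) / (604/125) = 1/5
check: Δy/Fy = (2) / (10) = 1/5 ✓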